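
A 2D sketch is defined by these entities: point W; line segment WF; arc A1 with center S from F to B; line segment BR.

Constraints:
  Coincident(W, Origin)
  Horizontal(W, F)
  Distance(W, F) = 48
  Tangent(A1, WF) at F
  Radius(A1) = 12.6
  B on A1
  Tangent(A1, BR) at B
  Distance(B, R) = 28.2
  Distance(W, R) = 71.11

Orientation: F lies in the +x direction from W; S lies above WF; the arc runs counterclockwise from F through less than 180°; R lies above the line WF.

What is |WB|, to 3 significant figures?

62.1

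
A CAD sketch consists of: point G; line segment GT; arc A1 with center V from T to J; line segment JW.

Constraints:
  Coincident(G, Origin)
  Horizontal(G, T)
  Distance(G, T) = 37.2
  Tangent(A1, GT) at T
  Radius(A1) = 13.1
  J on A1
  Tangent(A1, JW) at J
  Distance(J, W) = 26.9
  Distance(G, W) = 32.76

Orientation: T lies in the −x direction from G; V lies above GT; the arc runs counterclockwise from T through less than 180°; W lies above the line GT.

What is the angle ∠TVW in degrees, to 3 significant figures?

125°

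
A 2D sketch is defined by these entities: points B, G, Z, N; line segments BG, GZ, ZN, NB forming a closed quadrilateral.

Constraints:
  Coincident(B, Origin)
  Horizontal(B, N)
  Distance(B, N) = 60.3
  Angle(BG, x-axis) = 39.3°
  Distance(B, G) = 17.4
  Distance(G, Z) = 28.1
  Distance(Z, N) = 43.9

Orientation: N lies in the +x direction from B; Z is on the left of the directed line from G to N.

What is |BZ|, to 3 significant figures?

45.3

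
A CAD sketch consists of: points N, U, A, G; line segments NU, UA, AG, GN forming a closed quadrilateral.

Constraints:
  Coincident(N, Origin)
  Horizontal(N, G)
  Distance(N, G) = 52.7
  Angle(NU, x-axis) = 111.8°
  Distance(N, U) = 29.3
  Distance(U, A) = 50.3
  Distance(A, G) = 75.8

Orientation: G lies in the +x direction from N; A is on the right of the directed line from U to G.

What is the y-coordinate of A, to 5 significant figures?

-22.309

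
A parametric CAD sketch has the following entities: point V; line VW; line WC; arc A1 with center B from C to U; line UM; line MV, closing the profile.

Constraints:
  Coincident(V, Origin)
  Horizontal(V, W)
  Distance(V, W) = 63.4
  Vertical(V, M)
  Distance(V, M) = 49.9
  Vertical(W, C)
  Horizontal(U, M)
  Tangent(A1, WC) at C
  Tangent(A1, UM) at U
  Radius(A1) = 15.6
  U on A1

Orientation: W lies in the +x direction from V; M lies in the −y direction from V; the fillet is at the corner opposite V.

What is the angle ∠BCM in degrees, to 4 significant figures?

13.82°

V is at the origin; V and W share the same y with |VW| = 63.4 and W on the +x side, so W = (63.40, 0.000). V and M share the same x with |VM| = 49.9 and M on the −y side, so M = (0.000, -49.90). The virtual corner opposite V is at (63.40, -49.90). The tangent condition forces BC to be normal to WC and tangency of A1 to UM means the radius BU is perpendicular to UM, with radius 15.6, so the center B sits 15.6 in from both sides at B = (47.80, -34.30). That places the tangent points at C = (63.40, -34.30) on WC and U = (47.80, -49.90) on UM. Then cos ∠BCM = CB·CM / (|CB||CM|), giving 13.82°.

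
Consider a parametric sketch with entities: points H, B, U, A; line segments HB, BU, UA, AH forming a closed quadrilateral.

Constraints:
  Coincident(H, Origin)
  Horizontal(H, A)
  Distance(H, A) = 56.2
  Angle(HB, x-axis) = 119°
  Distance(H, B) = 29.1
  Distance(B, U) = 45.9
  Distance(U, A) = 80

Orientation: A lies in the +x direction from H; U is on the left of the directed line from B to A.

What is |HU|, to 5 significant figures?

65.555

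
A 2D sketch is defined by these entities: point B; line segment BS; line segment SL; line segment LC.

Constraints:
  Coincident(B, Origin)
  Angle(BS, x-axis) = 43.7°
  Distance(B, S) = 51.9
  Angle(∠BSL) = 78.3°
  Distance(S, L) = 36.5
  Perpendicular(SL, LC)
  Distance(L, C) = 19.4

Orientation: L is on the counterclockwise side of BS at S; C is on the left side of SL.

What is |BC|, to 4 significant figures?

40.77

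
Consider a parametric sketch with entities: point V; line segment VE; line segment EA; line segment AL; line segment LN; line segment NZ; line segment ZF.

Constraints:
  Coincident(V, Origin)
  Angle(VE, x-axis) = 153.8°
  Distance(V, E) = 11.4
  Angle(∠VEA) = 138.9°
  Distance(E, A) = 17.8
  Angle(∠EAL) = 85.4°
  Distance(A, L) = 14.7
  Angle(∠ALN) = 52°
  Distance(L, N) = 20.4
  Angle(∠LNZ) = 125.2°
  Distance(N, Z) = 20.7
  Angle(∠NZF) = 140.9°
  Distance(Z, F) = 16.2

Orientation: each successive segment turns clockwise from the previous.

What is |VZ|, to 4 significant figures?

30.07

V is at the origin; VE runs at 153.8° with length 11.4, so E = (-10.23, 5.033). ∠VEA = 138.9° gives EA at 112.7° from the x-axis; with |EA| = 17.8, A = (-17.10, 21.45). ∠EAL = 85.4° gives AL at 18.10° from the x-axis; with |AL| = 14.7, L = (-3.125, 26.02). ∠ALN = 52.0° gives LN at -109.9° from the x-axis; with |LN| = 20.4, N = (-10.07, 6.839). ∠LNZ = 125.2° gives NZ at -164.7° from the x-axis; with |NZ| = 20.7, Z = (-30.04, 1.377). Then |VZ| = |Z − V| = 30.07.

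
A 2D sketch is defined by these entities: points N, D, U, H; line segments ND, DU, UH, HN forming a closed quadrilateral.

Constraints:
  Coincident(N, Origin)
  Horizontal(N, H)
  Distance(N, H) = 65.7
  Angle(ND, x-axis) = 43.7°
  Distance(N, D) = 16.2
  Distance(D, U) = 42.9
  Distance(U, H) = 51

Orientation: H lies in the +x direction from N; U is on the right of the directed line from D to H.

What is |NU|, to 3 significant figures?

38.5

Checks: |DU| = 42.90 ✓; |UH| = 51.00 ✓.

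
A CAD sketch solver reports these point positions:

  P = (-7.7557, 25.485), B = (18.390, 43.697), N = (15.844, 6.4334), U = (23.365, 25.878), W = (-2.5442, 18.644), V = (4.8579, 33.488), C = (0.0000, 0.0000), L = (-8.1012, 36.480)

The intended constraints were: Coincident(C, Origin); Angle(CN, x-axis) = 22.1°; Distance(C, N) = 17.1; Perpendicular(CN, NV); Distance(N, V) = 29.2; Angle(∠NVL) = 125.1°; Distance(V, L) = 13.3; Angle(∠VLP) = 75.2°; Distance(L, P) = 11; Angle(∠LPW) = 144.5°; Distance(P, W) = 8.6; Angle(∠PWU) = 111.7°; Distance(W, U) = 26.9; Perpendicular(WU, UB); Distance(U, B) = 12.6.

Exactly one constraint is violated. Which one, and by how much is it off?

Distance(U, B) = 12.6 — off by 5.90.

C = (0.00, 0.00) ✓; CN at 22.10° ✓; |CN| = 17.10 ✓; ∠(CN, NV) = 90.00° ✓; |NV| = 29.20 ✓; ∠NVL = 125.1° ✓; |VL| = 13.30 ✓; ∠VLP = 75.20° ✓; |LP| = 11.00 ✓; ∠LPW = 144.5° ✓; |PW| = 8.600 ✓; ∠PWU = 111.7° ✓; |WU| = 26.90 ✓; ∠(WU, UB) = 90.00° ✓; |UB| = 18.50 ✗.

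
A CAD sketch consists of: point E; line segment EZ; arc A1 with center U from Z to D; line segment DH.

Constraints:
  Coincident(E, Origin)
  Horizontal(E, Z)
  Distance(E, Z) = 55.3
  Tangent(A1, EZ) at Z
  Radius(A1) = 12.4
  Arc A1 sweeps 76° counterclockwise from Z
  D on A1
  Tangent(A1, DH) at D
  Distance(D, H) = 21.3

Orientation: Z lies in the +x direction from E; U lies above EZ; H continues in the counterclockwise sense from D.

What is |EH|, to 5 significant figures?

78.473

E is at the origin; E and Z share the same y with |EZ| = 55.3 and Z on the +x side, so Z = (55.300, 0.0000). A1 meets EZ tangentially, so UZ is at right angles to EZ, so U = Z + (0, 12.4) = (55.300, 12.400). On A1, Z sits at bearing -90° from U; a 76° counterclockwise sweep puts D at bearing -14°, so D = U + 12.4·(cos -14°, sin -14°) = (67.332, 9.4002). A1 meets DH tangentially, so UD is at right angles to DH, so DH runs along (−sin -14°, cos -14°); with |DH| = 21.3, H = (72.485, 30.067). Then |EH| = |H − E| = 78.473.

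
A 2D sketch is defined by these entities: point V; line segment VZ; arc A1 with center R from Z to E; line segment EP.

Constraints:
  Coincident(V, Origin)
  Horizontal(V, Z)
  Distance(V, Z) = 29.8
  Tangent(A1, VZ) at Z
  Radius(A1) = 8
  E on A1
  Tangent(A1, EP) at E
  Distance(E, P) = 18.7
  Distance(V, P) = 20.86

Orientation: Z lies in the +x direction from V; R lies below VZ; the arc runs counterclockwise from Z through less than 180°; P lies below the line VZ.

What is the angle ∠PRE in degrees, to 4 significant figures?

66.84°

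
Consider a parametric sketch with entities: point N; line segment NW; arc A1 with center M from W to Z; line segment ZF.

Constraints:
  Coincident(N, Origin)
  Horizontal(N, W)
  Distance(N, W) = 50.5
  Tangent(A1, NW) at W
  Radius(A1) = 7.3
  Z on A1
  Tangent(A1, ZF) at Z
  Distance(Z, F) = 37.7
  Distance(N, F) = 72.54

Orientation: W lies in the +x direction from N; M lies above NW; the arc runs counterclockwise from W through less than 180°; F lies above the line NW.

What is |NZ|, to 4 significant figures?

58.28

N is at the origin; NW is horizontal with |NW| = 50.5 and W on the +x side, so W = (50.50, 0.000). Since A1 is tangent to NW there, MW ⟂ NW, so M = W + (0, 7.3) = (50.50, 7.300). Since MZ ⟂ ZF (tangency), |MF| = √(7.3² + 37.7²) = 38.40 regardless of where Z sits on A1. So F lies on both circle(N, 72.54) and circle(M, 38.40); the above-NW intersection is F = (56.75, 45.19). Z is the foot of the tangent from F: Z = (57.80, 7.504).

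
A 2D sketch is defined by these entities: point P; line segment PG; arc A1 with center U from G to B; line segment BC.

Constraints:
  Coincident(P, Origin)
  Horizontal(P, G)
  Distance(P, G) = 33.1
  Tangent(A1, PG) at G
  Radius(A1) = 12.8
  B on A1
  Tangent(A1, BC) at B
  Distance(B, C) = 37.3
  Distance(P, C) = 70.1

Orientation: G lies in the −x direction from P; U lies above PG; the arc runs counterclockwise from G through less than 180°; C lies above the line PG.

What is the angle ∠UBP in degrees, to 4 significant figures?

91.33°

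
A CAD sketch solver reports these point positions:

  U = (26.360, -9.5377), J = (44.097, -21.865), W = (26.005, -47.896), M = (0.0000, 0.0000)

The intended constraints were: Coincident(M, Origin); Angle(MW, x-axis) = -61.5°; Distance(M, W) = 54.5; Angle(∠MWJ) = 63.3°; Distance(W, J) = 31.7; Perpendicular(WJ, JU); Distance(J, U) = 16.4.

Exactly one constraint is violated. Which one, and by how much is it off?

Distance(J, U) = 16.4 — off by 5.20.

M = (0.00, 0.00) ✓; MW at -61.50° ✓; |MW| = 54.50 ✓; ∠MWJ = 63.30° ✓; |WJ| = 31.70 ✓; ∠(WJ, JU) = 90.00° ✓; |JU| = 21.60 ✗.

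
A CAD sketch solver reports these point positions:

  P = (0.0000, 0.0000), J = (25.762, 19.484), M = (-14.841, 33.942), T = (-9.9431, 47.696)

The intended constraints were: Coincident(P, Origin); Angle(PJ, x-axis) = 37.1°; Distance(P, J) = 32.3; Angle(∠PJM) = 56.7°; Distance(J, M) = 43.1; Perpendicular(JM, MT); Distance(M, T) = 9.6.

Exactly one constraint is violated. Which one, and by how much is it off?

Distance(M, T) = 9.6 — off by 5.00.

P = (0.00, 0.00) ✓; PJ at 37.10° ✓; |PJ| = 32.30 ✓; ∠PJM = 56.70° ✓; |JM| = 43.10 ✓; ∠(JM, MT) = 90.00° ✓; |MT| = 14.60 ✗.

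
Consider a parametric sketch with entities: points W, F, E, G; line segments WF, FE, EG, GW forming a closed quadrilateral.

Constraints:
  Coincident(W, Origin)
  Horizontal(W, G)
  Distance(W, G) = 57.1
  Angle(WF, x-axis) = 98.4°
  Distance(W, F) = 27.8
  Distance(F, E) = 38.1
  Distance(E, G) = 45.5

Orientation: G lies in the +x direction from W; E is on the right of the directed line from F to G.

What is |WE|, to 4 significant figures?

14.00

Checks: |FE| = 38.10 ✓; |EG| = 45.50 ✓.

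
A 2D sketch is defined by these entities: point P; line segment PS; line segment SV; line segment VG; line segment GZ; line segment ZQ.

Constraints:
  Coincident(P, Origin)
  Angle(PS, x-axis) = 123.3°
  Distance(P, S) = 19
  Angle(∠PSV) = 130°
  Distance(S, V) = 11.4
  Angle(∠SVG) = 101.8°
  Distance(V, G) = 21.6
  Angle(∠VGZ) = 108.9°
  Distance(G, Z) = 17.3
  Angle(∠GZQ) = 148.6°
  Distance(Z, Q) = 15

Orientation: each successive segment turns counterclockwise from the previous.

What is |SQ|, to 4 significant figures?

32.94

P is at the origin; PS runs at 123.3° with length 19.0, so S = (-10.43, 15.88). ∠PSV = 130.0° gives SV at 173.3° from the x-axis; with |SV| = 11.4, V = (-21.75, 17.21). ∠SVG = 101.8° gives VG at -108.5° from the x-axis; with |VG| = 21.6, G = (-28.61, -3.273). ∠VGZ = 108.9° gives GZ at -37.40° from the x-axis; with |GZ| = 17.3, Z = (-14.86, -13.78). ∠GZQ = 148.6° gives ZQ at -6.000° from the x-axis; with |ZQ| = 15.0, Q = (0.05384, -15.35). Then |SQ| = |Q − S| = 32.94.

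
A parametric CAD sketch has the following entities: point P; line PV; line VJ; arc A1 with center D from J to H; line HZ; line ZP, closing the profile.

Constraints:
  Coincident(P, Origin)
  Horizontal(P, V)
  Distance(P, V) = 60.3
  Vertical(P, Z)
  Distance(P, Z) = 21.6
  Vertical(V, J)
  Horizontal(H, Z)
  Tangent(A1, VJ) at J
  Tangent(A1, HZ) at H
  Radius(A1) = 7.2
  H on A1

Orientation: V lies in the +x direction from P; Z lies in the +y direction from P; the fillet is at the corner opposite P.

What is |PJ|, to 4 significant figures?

62.00

P is at the origin; PV is horizontal with |PV| = 60.3 and V on the +x side, so V = (60.30, 0.000). PZ is vertical with |PZ| = 21.6 and Z on the +y side, so Z = (0.000, 21.60). The virtual corner opposite P is at (60.30, 21.60). A1 meets VJ tangentially, so DJ is at right angles to VJ and tangency of A1 to HZ means the radius DH is perpendicular to HZ, with radius 7.2, so the center D sits 7.2 in from both sides at D = (53.10, 14.40). That places the tangent points at J = (60.30, 14.40) on VJ and H = (53.10, 21.60) on HZ. Then |PJ| = |J − P| = 62.00.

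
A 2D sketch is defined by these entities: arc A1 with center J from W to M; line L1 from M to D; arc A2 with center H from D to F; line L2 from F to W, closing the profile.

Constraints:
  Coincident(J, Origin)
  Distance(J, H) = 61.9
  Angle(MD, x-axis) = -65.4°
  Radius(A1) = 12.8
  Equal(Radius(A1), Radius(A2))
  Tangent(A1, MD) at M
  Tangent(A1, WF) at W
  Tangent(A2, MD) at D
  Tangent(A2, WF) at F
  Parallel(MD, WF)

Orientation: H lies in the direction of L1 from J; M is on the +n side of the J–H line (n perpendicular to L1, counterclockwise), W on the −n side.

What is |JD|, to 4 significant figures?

63.21

The slot axis is L1's direction at -65.4°, so u = (cos -65.4°, sin -65.4°) = (0.4163, -0.9092) and n = (−sin -65.4°, cos -65.4°) = (0.9092, 0.4163). J is at the origin and H lies 61.9 along u from J, so H = 61.9·u = (25.77, -56.28). Tangency of A1 to both parallel lines with radius 12.8 puts M and W at J ± 12.8·n: M = (11.64, 5.328), W = (-11.64, -5.328). Equal radii place D and F the same way about H: D = H + 12.8·n = (37.41, -50.95), F = H − 12.8·n = (14.13, -61.61). Then |JD| = |D − J| = 63.21.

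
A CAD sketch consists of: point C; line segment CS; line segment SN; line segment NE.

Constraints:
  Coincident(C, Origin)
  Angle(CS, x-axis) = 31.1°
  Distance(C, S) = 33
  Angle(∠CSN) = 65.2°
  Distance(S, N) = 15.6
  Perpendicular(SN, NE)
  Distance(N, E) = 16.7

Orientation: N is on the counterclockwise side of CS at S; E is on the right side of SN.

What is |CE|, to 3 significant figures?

46.7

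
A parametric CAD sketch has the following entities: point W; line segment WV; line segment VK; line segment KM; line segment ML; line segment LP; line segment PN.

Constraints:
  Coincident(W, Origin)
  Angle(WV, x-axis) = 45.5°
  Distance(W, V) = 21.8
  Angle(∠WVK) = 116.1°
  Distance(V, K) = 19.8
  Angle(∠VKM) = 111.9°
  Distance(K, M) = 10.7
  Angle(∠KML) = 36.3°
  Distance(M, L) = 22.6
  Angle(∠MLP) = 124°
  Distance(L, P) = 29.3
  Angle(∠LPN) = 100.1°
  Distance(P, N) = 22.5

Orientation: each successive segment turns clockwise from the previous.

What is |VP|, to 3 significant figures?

31.5

∠KML = 36.3° gives ML at 130° from the x-axis; with |ML| = 22.6, L = (20.3, 16.0). ∠MLP = 124.0° gives LP at 73.8° from the x-axis; with |LP| = 29.3, P = (28.4, 44.1). Then |VP| = |P − V| = 31.5.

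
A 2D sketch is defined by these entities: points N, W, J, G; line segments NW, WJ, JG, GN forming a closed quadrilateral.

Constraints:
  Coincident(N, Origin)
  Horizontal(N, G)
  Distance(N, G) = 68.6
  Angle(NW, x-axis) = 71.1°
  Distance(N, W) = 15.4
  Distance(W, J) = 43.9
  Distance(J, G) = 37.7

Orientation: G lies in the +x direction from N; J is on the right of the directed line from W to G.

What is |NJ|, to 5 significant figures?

39.179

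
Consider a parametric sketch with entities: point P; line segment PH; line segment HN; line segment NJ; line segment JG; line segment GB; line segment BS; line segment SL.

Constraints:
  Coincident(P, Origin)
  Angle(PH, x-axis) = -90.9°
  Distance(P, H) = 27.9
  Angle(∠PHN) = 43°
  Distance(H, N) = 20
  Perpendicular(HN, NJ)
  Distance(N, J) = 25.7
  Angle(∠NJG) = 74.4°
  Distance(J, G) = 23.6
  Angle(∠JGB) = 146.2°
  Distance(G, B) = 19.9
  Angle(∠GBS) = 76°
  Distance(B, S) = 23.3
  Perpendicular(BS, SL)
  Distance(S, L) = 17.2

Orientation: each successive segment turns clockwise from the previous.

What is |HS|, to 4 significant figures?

8.053

∠JGB = 146.2° gives GB at -97.30° from the x-axis; with |GB| = 19.9, B = (13.22, -36.69). ∠GBS = 76.0° gives BS at 158.7° from the x-axis; with |BS| = 23.3, S = (-8.485, -28.22). Then |HS| = |S − H| = 8.053.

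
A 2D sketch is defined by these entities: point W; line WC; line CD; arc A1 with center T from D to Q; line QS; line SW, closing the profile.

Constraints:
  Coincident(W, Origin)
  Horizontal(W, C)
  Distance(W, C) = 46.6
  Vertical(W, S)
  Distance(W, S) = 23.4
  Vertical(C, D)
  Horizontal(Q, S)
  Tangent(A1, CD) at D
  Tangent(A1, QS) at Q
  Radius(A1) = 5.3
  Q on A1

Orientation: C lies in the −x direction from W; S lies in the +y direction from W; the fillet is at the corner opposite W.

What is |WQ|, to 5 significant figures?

47.468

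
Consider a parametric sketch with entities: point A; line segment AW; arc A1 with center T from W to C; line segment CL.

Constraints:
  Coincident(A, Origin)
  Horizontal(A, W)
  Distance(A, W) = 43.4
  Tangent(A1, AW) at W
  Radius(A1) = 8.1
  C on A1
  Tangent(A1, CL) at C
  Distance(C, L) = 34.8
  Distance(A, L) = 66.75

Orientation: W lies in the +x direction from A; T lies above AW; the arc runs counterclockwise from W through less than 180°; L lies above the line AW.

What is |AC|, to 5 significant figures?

52.149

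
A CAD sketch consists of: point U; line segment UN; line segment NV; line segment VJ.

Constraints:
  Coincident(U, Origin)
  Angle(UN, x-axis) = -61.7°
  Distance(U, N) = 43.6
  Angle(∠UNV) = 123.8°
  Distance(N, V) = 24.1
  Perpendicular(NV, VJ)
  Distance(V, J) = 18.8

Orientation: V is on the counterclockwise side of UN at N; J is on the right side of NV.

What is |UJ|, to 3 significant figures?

73.3

U is at the origin; UN runs at -61.7° with length 43.6, so N = 43.6·(cos -61.7°, sin -61.7°) = (20.7, -38.4). ∠UNV = 123.8°, so NV runs at -61.7° + (180° − 123.8°) = -5.50° from the x-axis; with |NV| = 24.1, V = N + 24.1·(cos -5.50°, sin -5.50°) = (44.7, -40.7). NV is perpendicular to VJ; with |VJ| = 18.8 on the right of NV, J = V + 18.8·(-0.0958, -0.995) = (42.9, -59.4). Then |UJ| = |J − U| = 73.3.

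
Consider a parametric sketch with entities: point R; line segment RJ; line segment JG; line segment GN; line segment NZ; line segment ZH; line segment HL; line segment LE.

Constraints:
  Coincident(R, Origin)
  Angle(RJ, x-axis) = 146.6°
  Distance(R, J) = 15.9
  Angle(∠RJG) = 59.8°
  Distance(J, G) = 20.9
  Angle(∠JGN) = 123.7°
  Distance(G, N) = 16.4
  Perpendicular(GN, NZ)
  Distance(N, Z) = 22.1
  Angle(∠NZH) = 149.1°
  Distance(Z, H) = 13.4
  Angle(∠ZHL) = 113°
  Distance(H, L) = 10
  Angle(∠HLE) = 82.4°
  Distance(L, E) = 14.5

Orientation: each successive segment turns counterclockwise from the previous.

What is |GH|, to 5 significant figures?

34.920

R is at the origin; RJ runs at 146.6° with length 15.9, so J = (-13.274, 8.7526). ∠RJG = 59.8° gives JG at -93.200° from the x-axis; with |JG| = 20.9, G = (-14.441, -12.115). ∠JGN = 123.7° gives GN at -36.900° from the x-axis; with |GN| = 16.4, N = (-1.3259, -21.962). The perpendicularity gives NZ at right angles to GN, so NZ runs at 53.100°; with |NZ| = 22.1, Z = (11.943, -4.2886). ∠NZH = 149.1° gives ZH at 84.000° from the x-axis; with |ZH| = 13.4, H = (13.344, 9.0380). Then |GH| = |H − G| = 34.920.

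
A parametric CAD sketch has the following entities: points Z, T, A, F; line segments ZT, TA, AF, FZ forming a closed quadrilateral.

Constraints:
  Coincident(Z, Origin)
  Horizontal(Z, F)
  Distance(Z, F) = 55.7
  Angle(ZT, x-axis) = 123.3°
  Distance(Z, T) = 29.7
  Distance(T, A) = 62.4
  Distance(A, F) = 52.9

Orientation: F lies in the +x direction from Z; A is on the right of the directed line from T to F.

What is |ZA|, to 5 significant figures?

32.990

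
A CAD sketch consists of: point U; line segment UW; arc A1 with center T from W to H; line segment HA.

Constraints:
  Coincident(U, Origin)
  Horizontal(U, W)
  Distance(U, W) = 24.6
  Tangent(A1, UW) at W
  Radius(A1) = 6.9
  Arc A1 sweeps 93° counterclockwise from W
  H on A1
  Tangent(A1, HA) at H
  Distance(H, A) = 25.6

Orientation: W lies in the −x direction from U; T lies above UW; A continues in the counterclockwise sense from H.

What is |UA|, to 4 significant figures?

37.95

On A1, W sits at bearing -90° from T; a 93° counterclockwise sweep puts H at bearing 3°, so H = T + 6.9·(cos 3°, sin 3°) = (-17.71, 7.261). The tangent condition forces TH to be normal to HA, so HA runs along (−sin 3°, cos 3°); with |HA| = 25.6, A = (-19.05, 32.83). Then |UA| = |A − U| = 37.95.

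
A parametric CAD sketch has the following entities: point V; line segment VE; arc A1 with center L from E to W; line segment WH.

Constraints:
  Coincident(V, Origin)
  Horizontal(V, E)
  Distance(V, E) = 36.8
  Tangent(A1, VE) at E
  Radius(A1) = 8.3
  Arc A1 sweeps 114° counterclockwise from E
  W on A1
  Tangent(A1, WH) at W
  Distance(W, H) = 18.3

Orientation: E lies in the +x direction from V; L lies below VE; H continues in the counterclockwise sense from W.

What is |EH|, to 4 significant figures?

28.39

V is at the origin; V and E share the same y with |VE| = 36.8 and E on the +x side, so E = (36.80, 0.000). The tangent condition forces LE to be normal to VE, so L = E + (0, -8.3) = (36.80, -8.300). On A1, E sits at bearing 90° from L; a 114° counterclockwise sweep puts W at bearing 204°, so W = L + 8.3·(cos 204°, sin 204°) = (29.22, -11.68). The tangent condition forces LW to be normal to WH, so WH runs along (−sin 204°, cos 204°); with |WH| = 18.3, H = (36.66, -28.39). Then |EH| = |H − E| = 28.39.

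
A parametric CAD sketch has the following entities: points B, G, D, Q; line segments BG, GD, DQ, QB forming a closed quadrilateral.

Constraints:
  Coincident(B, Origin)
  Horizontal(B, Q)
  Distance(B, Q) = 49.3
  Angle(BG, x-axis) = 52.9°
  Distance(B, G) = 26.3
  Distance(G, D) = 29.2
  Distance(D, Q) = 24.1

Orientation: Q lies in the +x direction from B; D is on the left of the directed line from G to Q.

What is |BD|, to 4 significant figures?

50.80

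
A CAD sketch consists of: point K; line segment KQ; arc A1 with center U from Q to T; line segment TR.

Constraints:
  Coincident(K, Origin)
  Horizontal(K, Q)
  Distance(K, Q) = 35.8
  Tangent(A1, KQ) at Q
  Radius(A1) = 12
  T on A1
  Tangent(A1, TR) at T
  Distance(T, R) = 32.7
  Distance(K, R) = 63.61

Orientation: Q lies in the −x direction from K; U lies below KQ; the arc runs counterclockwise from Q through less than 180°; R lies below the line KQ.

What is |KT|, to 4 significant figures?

49.55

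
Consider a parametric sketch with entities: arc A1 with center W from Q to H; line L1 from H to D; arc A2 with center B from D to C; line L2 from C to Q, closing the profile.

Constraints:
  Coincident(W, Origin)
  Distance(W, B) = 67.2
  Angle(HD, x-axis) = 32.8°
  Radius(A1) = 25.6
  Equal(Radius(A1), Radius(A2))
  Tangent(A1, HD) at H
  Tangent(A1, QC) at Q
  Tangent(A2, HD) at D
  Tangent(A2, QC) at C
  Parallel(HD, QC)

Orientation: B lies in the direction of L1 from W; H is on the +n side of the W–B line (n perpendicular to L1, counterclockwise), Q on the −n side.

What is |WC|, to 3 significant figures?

71.9

The slot axis is L1's direction at 32.8°, so u = (cos 32.8°, sin 32.8°) = (0.841, 0.542) and n = (−sin 32.8°, cos 32.8°) = (-0.542, 0.841). W is at the origin and B lies 67.2 along u from W, so B = 67.2·u = (56.5, 36.4). Tangency of A1 to both parallel lines with radius 25.6 puts H and Q at W ± 25.6·n: H = (-13.9, 21.5), Q = (13.9, -21.5). Equal radii place D and C the same way about B: D = B + 25.6·n = (42.6, 57.9), C = B − 25.6·n = (70.4, 14.9). Then |WC| = |C − W| = 71.9.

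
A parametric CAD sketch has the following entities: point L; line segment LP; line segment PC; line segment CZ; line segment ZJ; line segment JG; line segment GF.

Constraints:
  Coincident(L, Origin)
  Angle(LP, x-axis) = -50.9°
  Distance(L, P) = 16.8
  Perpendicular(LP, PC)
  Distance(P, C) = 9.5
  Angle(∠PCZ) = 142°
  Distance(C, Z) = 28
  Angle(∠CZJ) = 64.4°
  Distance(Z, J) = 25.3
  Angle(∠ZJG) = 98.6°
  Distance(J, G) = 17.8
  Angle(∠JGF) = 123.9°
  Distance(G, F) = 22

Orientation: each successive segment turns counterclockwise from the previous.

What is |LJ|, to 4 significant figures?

14.69

L is at the origin; LP runs at -50.9° with length 16.8, so P = (10.60, -13.04). LP is perpendicular to PC, so PC runs at 39.10°; with |PC| = 9.5, C = (17.97, -7.046). ∠PCZ = 142.0° gives CZ at 77.10° from the x-axis; with |CZ| = 28.0, Z = (24.22, 20.25). ∠CZJ = 64.4° gives ZJ at -167.3° from the x-axis; with |ZJ| = 25.3, J = (-0.4622, 14.69). Then |LJ| = |J − L| = 14.69.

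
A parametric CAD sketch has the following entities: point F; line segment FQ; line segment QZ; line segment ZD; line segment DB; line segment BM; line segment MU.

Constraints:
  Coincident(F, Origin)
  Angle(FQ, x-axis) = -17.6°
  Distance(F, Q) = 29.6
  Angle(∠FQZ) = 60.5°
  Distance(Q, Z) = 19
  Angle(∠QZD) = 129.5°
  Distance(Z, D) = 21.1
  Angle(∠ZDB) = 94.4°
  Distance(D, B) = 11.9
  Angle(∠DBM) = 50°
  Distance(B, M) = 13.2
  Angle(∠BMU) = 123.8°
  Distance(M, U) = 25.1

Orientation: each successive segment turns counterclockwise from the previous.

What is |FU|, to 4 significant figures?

41.01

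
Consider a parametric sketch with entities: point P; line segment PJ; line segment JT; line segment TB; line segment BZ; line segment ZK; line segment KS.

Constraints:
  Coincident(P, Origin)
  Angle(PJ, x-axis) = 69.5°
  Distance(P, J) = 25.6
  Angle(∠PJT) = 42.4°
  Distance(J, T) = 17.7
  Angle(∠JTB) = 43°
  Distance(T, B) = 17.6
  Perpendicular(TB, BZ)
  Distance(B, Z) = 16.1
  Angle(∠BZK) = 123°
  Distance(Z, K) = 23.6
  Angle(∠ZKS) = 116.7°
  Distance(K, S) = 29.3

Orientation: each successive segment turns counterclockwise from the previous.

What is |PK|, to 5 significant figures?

44.373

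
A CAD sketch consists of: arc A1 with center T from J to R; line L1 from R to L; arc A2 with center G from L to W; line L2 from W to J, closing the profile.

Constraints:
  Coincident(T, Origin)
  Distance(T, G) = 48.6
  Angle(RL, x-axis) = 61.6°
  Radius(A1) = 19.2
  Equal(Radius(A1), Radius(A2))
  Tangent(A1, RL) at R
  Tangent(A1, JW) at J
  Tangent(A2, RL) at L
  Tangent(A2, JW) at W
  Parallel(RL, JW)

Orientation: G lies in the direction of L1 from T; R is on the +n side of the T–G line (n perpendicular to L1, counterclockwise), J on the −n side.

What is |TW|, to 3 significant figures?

52.3

The slot axis is L1's direction at 61.6°, so u = (cos 61.6°, sin 61.6°) = (0.476, 0.880) and n = (−sin 61.6°, cos 61.6°) = (-0.880, 0.476). T is at the origin and G lies 48.6 along u from T, so G = 48.6·u = (23.1, 42.8). Tangency of A1 to both parallel lines with radius 19.2 puts R and J at T ± 19.2·n: R = (-16.9, 9.13), J = (16.9, -9.13). Equal radii place L and W the same way about G: L = G + 19.2·n = (6.23, 51.9), W = G − 19.2·n = (40.0, 33.6). Then |TW| = |W − T| = 52.3.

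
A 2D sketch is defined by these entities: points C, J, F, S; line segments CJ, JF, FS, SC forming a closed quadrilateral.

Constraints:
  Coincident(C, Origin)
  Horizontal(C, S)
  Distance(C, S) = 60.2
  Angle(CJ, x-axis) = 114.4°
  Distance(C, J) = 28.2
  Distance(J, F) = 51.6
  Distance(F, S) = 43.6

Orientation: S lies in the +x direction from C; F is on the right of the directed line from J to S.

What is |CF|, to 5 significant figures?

24.866

C is at the origin; CS is horizontal with |CS| = 60.2 and S in +x, so S = (60.2, 0). CJ runs at 114.4° with |CJ| = 28.2, so J = (-11.650, 25.681). F is determined by |JF| = 51.6 and |FS| = 43.6 together: it lies at the intersection of circle(J, 51.6) and circle(S, 43.6). With |JS| = 76.301, the foot of the radical line on JS is 43.141 from J and the perpendicular offset is √(51.6² − 43.141²) = 28.309. Taking the right-of-JS solution: F = (19.447, -15.496).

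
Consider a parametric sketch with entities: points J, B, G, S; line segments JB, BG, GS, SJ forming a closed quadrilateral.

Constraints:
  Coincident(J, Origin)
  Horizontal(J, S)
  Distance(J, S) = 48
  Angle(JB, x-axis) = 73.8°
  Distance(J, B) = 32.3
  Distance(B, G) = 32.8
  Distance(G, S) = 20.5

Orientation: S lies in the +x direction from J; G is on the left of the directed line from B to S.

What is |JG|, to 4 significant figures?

43.54

Checks: |BG| = 32.80 ✓; |GS| = 20.50 ✓.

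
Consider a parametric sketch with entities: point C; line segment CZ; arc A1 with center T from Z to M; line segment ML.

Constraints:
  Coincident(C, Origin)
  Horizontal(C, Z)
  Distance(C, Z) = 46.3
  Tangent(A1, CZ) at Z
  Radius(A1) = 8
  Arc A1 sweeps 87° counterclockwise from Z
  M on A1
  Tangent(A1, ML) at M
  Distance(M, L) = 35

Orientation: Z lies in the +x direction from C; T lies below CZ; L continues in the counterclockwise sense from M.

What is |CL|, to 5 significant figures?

56.034

On A1, Z sits at bearing 90° from T; an 87° counterclockwise sweep puts M at bearing 177°, so M = T + 8.0·(cos 177°, sin 177°) = (38.311, -7.5813). A1 meets ML tangentially, so TM is at right angles to ML, so ML runs along (−sin 177°, cos 177°); with |ML| = 35.0, L = (36.479, -42.533). Then |CL| = |L − C| = 56.034.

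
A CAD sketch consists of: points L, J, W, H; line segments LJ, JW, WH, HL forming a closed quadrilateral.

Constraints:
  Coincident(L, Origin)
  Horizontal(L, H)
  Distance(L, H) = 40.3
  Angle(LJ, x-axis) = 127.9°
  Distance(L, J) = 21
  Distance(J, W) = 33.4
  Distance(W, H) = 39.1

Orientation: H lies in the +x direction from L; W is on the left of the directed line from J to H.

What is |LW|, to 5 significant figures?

35.729

Checks: |JW| = 33.40 ✓; |WH| = 39.10 ✓.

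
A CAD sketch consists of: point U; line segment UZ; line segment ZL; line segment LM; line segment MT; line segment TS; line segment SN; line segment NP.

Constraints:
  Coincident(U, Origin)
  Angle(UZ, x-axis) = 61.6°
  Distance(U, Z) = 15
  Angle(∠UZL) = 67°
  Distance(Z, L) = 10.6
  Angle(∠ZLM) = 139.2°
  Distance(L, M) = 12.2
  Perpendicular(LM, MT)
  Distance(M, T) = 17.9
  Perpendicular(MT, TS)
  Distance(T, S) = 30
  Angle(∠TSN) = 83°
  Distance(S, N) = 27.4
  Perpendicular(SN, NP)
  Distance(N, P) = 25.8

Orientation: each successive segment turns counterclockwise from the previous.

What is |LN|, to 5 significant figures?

17.191

U is at the origin; UZ runs at 61.6° with length 15.0, so Z = (7.1344, 13.195). ∠UZL = 67.0° gives ZL at 174.60° from the x-axis; with |ZL| = 10.6, L = (-3.4186, 14.192). ∠ZLM = 139.2° gives LM at -144.60° from the x-axis; with |LM| = 12.2, M = (-13.363, 7.1250). LM is perpendicular to MT, so MT runs at -54.600°; with |MT| = 17.9, T = (-2.9940, -7.4657). The perpendicularity gives TS at right angles to MT, so TS runs at 35.400°; with |TS| = 30.0, S = (21.460, 9.9127). ∠TSN = 83.0° gives SN at 132.40° from the x-axis; with |SN| = 27.4, N = (2.9839, 30.146). Then |LN| = |N − L| = 17.191.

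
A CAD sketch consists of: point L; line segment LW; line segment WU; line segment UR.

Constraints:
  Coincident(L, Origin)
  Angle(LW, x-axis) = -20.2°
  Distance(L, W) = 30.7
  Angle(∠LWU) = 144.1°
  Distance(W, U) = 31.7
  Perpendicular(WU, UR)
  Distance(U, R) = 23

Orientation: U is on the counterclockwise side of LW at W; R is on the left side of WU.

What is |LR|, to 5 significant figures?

56.789

L is at the origin; LW runs at -20.2° with length 30.7, so W = 30.7·(cos -20.2°, sin -20.2°) = (28.812, -10.601). ∠LWU = 144.1°, so WU runs at -20.2° + (180° − 144.1°) = 15.700° from the x-axis; with |WU| = 31.7, U = W + 31.7·(cos 15.700°, sin 15.700°) = (59.329, -2.0226). WU is perpendicular to UR; with |UR| = 23.0 on the left of WU, R = U + 23.0·(-0.27060, 0.96269) = (53.105, 20.119). Then |LR| = |R − L| = 56.789.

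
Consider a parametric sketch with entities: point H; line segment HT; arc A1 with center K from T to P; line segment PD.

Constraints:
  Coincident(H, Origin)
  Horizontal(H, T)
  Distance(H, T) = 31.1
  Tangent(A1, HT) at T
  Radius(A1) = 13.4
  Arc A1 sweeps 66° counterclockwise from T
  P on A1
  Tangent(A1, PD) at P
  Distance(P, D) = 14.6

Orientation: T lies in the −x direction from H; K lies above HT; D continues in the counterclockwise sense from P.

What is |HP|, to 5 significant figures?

20.466

The tangent condition forces KT to be normal to HT, so K = T + (0, 13.4) = (-31.100, 13.400). On A1, T sits at bearing -90° from K; a 66° counterclockwise sweep puts P at bearing -24°, so P = K + 13.4·(cos -24°, sin -24°) = (-18.858, 7.9497). Then |HP| = |P − H| = 20.466.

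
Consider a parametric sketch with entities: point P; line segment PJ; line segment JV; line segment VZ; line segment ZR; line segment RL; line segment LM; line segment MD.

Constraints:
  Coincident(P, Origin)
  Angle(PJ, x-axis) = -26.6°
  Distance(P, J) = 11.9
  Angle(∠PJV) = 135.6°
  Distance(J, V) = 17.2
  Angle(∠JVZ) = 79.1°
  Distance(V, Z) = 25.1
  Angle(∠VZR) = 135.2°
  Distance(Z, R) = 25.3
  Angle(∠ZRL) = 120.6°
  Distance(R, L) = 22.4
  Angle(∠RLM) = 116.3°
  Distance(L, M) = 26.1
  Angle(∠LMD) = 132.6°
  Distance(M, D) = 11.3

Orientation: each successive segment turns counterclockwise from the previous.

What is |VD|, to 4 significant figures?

38.59

∠RLM = 116.3° gives LM at -73.40° from the x-axis; with |LM| = 26.1, M = (-18.25, -11.13). ∠LMD = 132.6° gives MD at -26.00° from the x-axis; with |MD| = 11.3, D = (-8.091, -16.08). Then |VD| = |D − V| = 38.59.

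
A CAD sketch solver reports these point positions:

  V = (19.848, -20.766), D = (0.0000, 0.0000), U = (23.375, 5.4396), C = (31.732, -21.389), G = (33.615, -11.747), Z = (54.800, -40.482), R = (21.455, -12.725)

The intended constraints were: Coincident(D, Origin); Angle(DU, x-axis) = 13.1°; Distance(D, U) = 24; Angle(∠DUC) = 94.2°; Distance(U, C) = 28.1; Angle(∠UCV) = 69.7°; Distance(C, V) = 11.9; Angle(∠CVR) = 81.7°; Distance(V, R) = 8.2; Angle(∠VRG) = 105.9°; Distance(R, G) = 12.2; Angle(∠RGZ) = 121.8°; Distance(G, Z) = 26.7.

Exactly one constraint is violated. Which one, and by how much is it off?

Distance(G, Z) = 26.7 — off by 9.00.

D = (0.00, 0.00) ✓; DU at 13.10° ✓; |DU| = 24.00 ✓; ∠DUC = 94.20° ✓; |UC| = 28.10 ✓; ∠UCV = 69.70° ✓; |CV| = 11.90 ✓; ∠CVR = 81.70° ✓; |VR| = 8.200 ✓; ∠VRG = 105.9° ✓; |RG| = 12.20 ✓; ∠RGZ = 121.8° ✓; |GZ| = 35.70 ✗.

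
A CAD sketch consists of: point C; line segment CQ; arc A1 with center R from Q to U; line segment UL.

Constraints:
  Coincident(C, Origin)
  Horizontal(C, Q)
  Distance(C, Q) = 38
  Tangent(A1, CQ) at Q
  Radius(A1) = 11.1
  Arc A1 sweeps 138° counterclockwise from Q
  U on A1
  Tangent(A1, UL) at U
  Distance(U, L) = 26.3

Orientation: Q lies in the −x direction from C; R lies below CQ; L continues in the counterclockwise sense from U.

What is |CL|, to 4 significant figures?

45.11

C is at the origin; C and Q share the same y with |CQ| = 38.0 and Q on the −x side, so Q = (-38.00, 0.000). Since A1 is tangent to CQ there, RQ ⟂ CQ, so R = Q + (0, -11.1) = (-38.00, -11.10). On A1, Q sits at bearing 90° from R; a 138° counterclockwise sweep puts U at bearing 228°, so U = R + 11.1·(cos 228°, sin 228°) = (-45.43, -19.35). A1 meets UL tangentially, so RU is at right angles to UL, so UL runs along (−sin 228°, cos 228°); with |UL| = 26.3, L = (-25.88, -36.95). Then |CL| = |L − C| = 45.11.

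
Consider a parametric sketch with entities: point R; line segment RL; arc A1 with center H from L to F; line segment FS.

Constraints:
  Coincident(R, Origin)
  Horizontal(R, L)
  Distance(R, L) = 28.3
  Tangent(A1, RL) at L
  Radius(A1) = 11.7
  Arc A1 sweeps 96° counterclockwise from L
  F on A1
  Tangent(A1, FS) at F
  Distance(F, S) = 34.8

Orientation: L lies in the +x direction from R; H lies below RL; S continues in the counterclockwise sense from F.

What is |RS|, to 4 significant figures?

51.69

R is at the origin; RL is horizontal with |RL| = 28.3 and L on the +x side, so L = (28.30, 0.000). A1 meets RL tangentially, so HL is at right angles to RL, so H = L + (0, -11.7) = (28.30, -11.70). On A1, L sits at bearing 90° from H; a 96° counterclockwise sweep puts F at bearing 186°, so F = H + 11.7·(cos 186°, sin 186°) = (16.66, -12.92). A1 meets FS tangentially, so HF is at right angles to FS, so FS runs along (−sin 186°, cos 186°); with |FS| = 34.8, S = (20.30, -47.53). Then |RS| = |S − R| = 51.69.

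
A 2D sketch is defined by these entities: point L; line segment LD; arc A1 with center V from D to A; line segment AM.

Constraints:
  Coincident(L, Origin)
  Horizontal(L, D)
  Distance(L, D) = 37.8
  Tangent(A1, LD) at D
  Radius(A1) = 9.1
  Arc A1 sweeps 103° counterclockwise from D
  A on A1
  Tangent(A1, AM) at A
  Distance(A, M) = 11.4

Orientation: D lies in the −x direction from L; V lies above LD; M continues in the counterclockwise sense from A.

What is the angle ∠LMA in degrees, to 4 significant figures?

41.76°

L is at the origin; L and D share the same y with |LD| = 37.8 and D on the −x side, so D = (-37.80, 0.000). The tangent condition forces VD to be normal to LD, so V = D + (0, 9.1) = (-37.80, 9.100). On A1, D sits at bearing -90° from V; a 103° counterclockwise sweep puts A at bearing 13°, so A = V + 9.1·(cos 13°, sin 13°) = (-28.93, 11.15). Since A1 is tangent to AM there, VA ⟂ AM, so AM runs along (−sin 13°, cos 13°); with |AM| = 11.4, M = (-31.50, 22.25). Then cos ∠LMA = ML·MA / (|ML||MA|), giving 41.76°.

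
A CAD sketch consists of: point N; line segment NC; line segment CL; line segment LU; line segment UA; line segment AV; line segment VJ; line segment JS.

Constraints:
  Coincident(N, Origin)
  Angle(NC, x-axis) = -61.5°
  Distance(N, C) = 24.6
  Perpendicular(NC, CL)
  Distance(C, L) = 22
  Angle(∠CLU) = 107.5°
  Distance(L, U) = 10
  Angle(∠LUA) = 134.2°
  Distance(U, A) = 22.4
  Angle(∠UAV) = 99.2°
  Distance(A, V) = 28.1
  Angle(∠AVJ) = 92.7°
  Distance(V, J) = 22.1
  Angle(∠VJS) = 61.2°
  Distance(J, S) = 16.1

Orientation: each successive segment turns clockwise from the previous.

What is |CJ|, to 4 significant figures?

6.034

N is at the origin; NC runs at -61.5° with length 24.6, so C = (11.74, -21.62). NC ⟂ CL, so CL runs at -151.5°; with |CL| = 22.0, L = (-7.596, -32.12). ∠CLU = 107.5° gives LU at 136.0° from the x-axis; with |LU| = 10.0, U = (-14.79, -25.17). ∠LUA = 134.2° gives UA at 90.20° from the x-axis; with |UA| = 22.4, A = (-14.87, -2.770). ∠UAV = 99.2° gives AV at 9.400° from the x-axis; with |AV| = 28.1, V = (12.86, 1.820). ∠AVJ = 92.7° gives VJ at -77.90° from the x-axis; with |VJ| = 22.1, J = (17.49, -19.79). Then |CJ| = |J − C| = 6.034.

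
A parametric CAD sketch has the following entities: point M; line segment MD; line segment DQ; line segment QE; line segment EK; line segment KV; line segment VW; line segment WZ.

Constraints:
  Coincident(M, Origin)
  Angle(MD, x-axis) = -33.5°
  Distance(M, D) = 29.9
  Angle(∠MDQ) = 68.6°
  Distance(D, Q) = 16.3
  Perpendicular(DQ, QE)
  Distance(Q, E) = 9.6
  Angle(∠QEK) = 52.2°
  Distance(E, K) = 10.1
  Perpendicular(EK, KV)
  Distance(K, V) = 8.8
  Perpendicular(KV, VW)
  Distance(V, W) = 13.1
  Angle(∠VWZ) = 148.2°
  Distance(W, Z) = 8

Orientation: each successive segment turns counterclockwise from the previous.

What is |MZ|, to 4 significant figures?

22.48

M is at the origin; MD runs at -33.5° with length 29.9, so D = (24.93, -16.50). ∠MDQ = 68.6° gives DQ at 77.90° from the x-axis; with |DQ| = 16.3, Q = (28.35, -0.5650). DQ is perpendicular to QE, so QE runs at 167.9°; with |QE| = 9.6, E = (18.96, 1.447). ∠QEK = 52.2° gives EK at -64.30° from the x-axis; with |EK| = 10.1, K = (23.34, -7.654). The perpendicularity gives KV at right angles to EK, so KV runs at 25.70°; with |KV| = 8.8, V = (31.27, -3.837). KV is perpendicular to VW, so VW runs at 115.7°; with |VW| = 13.1, W = (25.59, 7.967). ∠VWZ = 148.2° gives WZ at 147.5° from the x-axis; with |WZ| = 8.0, Z = (18.84, 12.27). Then |MZ| = |Z − M| = 22.48.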